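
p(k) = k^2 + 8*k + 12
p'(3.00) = 14.00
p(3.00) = 45.00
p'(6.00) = 20.00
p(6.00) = 96.00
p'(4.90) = 17.80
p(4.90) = 75.21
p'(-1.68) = 4.64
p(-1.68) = 1.38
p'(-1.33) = 5.34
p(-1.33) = 3.13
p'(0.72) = 9.44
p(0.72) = 18.28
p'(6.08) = 20.16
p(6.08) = 97.61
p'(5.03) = 18.06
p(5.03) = 77.54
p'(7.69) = 23.38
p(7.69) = 132.66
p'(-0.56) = 6.88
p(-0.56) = 7.83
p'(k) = 2*k + 8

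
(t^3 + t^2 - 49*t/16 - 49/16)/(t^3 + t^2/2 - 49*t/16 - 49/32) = 2*(t + 1)/(2*t + 1)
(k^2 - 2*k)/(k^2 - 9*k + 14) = k/(k - 7)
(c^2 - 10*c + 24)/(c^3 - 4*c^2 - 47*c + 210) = (c - 4)/(c^2 + 2*c - 35)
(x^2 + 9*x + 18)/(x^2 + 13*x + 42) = (x + 3)/(x + 7)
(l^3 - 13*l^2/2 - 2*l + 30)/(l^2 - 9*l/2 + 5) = (l^2 - 4*l - 12)/(l - 2)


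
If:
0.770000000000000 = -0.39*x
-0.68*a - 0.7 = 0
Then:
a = -1.03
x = -1.97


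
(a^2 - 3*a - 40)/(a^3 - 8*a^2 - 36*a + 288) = (a + 5)/(a^2 - 36)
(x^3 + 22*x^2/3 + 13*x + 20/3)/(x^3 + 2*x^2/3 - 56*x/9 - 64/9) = 3*(x^2 + 6*x + 5)/(3*x^2 - 2*x - 16)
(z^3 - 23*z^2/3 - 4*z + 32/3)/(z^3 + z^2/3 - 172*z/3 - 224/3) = (z - 1)/(z + 7)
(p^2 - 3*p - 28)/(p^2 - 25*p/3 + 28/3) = 3*(p + 4)/(3*p - 4)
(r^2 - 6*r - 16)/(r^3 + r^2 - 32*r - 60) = (r - 8)/(r^2 - r - 30)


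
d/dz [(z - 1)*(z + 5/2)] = 2*z + 3/2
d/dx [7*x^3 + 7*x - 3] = 21*x^2 + 7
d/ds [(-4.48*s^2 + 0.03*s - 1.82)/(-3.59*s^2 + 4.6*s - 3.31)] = (-20.5003*s^2 + 16.59*s + 8.2727)/(12.8881*s^4 - 33.028*s^3 + 44.9258*s^2 - 30.452*s + 10.9561)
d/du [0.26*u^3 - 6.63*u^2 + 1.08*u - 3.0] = 0.78*u^2 - 13.26*u + 1.08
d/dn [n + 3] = 1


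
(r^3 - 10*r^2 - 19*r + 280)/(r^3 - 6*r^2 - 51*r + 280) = (r^2 - 2*r - 35)/(r^2 + 2*r - 35)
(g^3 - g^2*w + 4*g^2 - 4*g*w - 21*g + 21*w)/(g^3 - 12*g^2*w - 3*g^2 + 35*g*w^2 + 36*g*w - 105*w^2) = (g^2 - g*w + 7*g - 7*w)/(g^2 - 12*g*w + 35*w^2)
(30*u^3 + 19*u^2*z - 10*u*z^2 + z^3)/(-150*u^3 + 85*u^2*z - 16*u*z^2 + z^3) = (u + z)/(-5*u + z)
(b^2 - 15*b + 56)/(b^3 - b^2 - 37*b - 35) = (b - 8)/(b^2 + 6*b + 5)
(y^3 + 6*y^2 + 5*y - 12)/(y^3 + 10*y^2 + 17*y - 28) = (y + 3)/(y + 7)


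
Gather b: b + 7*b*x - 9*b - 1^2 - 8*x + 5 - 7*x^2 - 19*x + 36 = b*(7*x - 8) - 7*x^2 - 27*x + 40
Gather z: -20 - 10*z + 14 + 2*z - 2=-8*z - 8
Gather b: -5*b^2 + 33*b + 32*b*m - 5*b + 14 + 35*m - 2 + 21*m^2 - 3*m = -5*b^2 + b*(32*m + 28) + 21*m^2 + 32*m + 12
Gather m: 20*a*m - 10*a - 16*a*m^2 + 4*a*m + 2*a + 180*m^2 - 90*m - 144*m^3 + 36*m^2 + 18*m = -8*a - 144*m^3 + m^2*(216 - 16*a) + m*(24*a - 72)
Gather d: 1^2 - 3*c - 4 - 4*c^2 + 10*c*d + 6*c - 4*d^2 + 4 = -4*c^2 + 10*c*d + 3*c - 4*d^2 + 1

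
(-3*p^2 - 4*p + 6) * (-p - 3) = 3*p^3 + 13*p^2 + 6*p - 18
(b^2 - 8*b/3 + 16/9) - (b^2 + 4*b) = 16/9 - 20*b/3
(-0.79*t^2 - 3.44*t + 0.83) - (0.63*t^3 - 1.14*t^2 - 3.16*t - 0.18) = -0.63*t^3 + 0.35*t^2 - 0.28*t + 1.01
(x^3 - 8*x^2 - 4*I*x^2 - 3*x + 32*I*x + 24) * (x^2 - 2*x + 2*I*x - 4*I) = x^5 - 10*x^4 - 2*I*x^4 + 21*x^3 + 20*I*x^3 - 50*x^2 - 38*I*x^2 + 80*x + 60*I*x - 96*I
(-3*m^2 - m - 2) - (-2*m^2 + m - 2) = -m^2 - 2*m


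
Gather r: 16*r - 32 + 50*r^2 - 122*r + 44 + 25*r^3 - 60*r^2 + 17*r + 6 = 25*r^3 - 10*r^2 - 89*r + 18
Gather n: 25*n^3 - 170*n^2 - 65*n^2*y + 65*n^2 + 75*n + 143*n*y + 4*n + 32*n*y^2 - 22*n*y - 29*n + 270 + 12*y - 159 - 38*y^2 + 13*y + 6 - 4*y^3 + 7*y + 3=25*n^3 + n^2*(-65*y - 105) + n*(32*y^2 + 121*y + 50) - 4*y^3 - 38*y^2 + 32*y + 120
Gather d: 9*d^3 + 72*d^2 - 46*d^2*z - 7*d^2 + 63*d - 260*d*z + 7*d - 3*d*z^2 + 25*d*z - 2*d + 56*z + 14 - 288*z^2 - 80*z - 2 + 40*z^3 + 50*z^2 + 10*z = 9*d^3 + d^2*(65 - 46*z) + d*(-3*z^2 - 235*z + 68) + 40*z^3 - 238*z^2 - 14*z + 12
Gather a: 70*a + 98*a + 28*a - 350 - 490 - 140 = 196*a - 980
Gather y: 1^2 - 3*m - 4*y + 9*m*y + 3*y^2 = -3*m + 3*y^2 + y*(9*m - 4) + 1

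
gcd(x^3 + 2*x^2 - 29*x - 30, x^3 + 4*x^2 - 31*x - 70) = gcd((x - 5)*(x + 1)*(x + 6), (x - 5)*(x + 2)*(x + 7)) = x - 5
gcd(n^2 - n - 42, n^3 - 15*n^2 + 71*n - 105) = n - 7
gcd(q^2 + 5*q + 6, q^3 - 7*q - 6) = q + 2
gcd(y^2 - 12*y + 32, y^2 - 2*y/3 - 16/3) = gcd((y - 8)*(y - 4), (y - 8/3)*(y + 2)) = 1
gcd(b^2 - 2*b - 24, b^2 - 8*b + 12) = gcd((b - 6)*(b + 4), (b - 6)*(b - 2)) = b - 6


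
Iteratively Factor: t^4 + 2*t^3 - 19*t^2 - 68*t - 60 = (t - 5)*(t^3 + 7*t^2 + 16*t + 12) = (t - 5)*(t + 2)*(t^2 + 5*t + 6) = (t - 5)*(t + 2)*(t + 3)*(t + 2)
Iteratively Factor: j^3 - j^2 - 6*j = (j)*(j^2 - j - 6) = j*(j + 2)*(j - 3)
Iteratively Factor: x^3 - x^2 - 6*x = (x + 2)*(x^2 - 3*x) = x*(x + 2)*(x - 3)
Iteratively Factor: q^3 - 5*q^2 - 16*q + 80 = (q - 4)*(q^2 - q - 20) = (q - 5)*(q - 4)*(q + 4)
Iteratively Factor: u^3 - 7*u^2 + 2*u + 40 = (u - 5)*(u^2 - 2*u - 8) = (u - 5)*(u + 2)*(u - 4)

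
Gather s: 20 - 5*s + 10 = 30 - 5*s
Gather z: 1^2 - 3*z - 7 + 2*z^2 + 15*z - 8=2*z^2 + 12*z - 14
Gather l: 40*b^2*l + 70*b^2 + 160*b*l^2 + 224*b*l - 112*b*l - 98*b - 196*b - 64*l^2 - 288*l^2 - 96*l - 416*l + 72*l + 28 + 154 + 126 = 70*b^2 - 294*b + l^2*(160*b - 352) + l*(40*b^2 + 112*b - 440) + 308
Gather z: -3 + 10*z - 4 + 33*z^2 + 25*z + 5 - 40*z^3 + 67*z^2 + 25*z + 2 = -40*z^3 + 100*z^2 + 60*z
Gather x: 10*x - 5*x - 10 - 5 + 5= 5*x - 10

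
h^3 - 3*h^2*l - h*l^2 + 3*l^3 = (h - 3*l)*(h - l)*(h + l)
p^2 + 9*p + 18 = (p + 3)*(p + 6)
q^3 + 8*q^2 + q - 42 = (q - 2)*(q + 3)*(q + 7)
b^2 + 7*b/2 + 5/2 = (b + 1)*(b + 5/2)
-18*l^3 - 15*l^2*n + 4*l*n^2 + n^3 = (-3*l + n)*(l + n)*(6*l + n)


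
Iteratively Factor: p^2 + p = (p)*(p + 1)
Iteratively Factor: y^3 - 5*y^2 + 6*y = (y - 2)*(y^2 - 3*y) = y*(y - 2)*(y - 3)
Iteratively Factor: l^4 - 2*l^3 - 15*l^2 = (l + 3)*(l^3 - 5*l^2) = l*(l + 3)*(l^2 - 5*l) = l*(l - 5)*(l + 3)*(l)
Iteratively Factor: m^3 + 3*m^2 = (m)*(m^2 + 3*m) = m^2*(m + 3)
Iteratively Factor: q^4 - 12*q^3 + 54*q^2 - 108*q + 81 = (q - 3)*(q^3 - 9*q^2 + 27*q - 27) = (q - 3)^2*(q^2 - 6*q + 9) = (q - 3)^3*(q - 3)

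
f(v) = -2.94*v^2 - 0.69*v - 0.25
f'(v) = -5.88*v - 0.69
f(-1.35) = -4.68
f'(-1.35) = 7.25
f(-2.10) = -11.77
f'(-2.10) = 11.66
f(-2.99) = -24.47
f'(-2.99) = 16.89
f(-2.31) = -14.34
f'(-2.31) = 12.89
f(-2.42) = -15.80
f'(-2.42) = 13.54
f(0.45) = -1.16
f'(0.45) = -3.34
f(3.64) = -41.72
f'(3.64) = -22.09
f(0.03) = -0.27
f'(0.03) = -0.87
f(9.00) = -244.60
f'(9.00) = -53.61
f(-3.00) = -24.64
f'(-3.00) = 16.95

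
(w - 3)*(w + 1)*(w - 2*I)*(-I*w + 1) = -I*w^4 - w^3 + 2*I*w^3 + 2*w^2 + I*w^2 + 3*w + 4*I*w + 6*I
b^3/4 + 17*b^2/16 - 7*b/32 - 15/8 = (b/4 + 1)*(b - 5/4)*(b + 3/2)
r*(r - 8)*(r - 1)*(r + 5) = r^4 - 4*r^3 - 37*r^2 + 40*r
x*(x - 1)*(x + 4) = x^3 + 3*x^2 - 4*x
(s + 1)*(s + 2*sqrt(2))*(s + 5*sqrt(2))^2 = s^4 + s^3 + 12*sqrt(2)*s^3 + 12*sqrt(2)*s^2 + 90*s^2 + 90*s + 100*sqrt(2)*s + 100*sqrt(2)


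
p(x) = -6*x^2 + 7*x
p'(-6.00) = 79.00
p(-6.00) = -258.00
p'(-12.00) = 151.00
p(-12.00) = -948.00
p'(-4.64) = 62.68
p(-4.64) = -161.66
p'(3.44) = -34.28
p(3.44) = -46.92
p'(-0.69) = 15.28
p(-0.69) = -7.69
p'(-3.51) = 49.12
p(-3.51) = -98.49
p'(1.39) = -9.68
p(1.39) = -1.86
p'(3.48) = -34.76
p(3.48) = -48.30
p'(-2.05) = 31.60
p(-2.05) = -39.56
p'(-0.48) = 12.76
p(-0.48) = -4.74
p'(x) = 7 - 12*x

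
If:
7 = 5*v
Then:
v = 7/5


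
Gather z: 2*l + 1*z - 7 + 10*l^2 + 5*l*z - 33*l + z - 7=10*l^2 - 31*l + z*(5*l + 2) - 14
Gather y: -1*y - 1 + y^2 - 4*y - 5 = y^2 - 5*y - 6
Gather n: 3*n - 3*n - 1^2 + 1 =0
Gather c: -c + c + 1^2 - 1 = 0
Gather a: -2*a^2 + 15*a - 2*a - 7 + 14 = -2*a^2 + 13*a + 7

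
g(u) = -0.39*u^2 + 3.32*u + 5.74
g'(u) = 3.32 - 0.78*u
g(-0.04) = 5.61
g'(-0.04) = 3.35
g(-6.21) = -29.92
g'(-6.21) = 8.16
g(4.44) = 12.79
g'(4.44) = -0.14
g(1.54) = 9.93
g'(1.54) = 2.12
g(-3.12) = -8.41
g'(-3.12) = 5.75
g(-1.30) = 0.76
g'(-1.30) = 4.33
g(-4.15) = -14.75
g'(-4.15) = 6.56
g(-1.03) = 1.91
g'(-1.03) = 4.12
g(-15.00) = -131.81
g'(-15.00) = 15.02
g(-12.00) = -90.26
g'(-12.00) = 12.68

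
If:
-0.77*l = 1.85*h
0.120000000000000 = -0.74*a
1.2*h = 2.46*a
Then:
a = -0.16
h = -0.33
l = 0.80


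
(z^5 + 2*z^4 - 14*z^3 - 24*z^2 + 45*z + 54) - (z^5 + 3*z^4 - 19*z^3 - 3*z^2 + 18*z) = -z^4 + 5*z^3 - 21*z^2 + 27*z + 54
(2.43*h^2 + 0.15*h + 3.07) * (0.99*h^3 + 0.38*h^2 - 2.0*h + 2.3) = 2.4057*h^5 + 1.0719*h^4 - 1.7637*h^3 + 6.4556*h^2 - 5.795*h + 7.061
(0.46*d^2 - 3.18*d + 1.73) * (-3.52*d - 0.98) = -1.6192*d^3 + 10.7428*d^2 - 2.9732*d - 1.6954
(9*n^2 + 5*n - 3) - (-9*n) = 9*n^2 + 14*n - 3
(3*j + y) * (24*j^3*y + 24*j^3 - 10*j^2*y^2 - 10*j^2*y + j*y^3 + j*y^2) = 72*j^4*y + 72*j^4 - 6*j^3*y^2 - 6*j^3*y - 7*j^2*y^3 - 7*j^2*y^2 + j*y^4 + j*y^3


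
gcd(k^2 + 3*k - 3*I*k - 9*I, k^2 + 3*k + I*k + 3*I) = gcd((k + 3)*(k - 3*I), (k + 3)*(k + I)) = k + 3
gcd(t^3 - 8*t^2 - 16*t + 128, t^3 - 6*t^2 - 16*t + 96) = t^2 - 16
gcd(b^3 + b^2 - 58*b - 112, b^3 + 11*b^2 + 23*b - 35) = b + 7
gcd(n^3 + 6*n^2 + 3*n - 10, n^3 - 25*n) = n + 5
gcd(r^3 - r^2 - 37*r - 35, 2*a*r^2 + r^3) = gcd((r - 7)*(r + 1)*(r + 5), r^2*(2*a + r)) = 1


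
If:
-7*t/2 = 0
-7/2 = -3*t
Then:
No Solution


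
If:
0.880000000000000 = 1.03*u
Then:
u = 0.85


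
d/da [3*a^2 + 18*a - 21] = 6*a + 18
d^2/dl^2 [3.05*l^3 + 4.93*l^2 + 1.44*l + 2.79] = 18.3*l + 9.86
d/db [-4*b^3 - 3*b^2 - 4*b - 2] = -12*b^2 - 6*b - 4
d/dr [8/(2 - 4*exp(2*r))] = 16*exp(2*r)/(2*exp(2*r) - 1)^2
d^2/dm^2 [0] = 0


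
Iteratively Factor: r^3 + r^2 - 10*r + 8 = (r - 1)*(r^2 + 2*r - 8) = (r - 2)*(r - 1)*(r + 4)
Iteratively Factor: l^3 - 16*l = (l + 4)*(l^2 - 4*l) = (l - 4)*(l + 4)*(l)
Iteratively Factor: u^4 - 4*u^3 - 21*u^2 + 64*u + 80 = (u + 4)*(u^3 - 8*u^2 + 11*u + 20) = (u + 1)*(u + 4)*(u^2 - 9*u + 20) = (u - 5)*(u + 1)*(u + 4)*(u - 4)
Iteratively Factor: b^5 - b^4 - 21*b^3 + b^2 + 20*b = (b - 1)*(b^4 - 21*b^2 - 20*b) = (b - 1)*(b + 1)*(b^3 - b^2 - 20*b) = (b - 5)*(b - 1)*(b + 1)*(b^2 + 4*b) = (b - 5)*(b - 1)*(b + 1)*(b + 4)*(b)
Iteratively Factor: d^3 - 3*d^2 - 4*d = (d)*(d^2 - 3*d - 4) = d*(d + 1)*(d - 4)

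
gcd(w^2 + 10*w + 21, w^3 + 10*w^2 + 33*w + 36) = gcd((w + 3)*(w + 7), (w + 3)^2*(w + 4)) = w + 3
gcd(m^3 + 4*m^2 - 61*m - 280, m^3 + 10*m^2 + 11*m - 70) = m^2 + 12*m + 35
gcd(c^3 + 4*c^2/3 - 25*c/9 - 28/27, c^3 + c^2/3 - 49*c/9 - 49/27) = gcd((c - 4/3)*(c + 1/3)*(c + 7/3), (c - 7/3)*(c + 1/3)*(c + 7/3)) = c^2 + 8*c/3 + 7/9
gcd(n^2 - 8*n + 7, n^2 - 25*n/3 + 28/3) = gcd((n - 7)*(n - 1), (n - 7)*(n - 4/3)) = n - 7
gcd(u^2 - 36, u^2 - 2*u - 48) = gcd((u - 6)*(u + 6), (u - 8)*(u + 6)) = u + 6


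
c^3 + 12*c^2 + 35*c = c*(c + 5)*(c + 7)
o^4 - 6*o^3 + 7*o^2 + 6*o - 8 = (o - 4)*(o - 2)*(o - 1)*(o + 1)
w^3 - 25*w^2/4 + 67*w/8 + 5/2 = (w - 4)*(w - 5/2)*(w + 1/4)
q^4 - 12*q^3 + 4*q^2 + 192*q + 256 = (q - 8)^2*(q + 2)^2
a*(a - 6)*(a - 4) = a^3 - 10*a^2 + 24*a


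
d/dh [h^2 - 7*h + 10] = 2*h - 7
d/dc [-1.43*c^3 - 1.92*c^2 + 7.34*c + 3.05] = -4.29*c^2 - 3.84*c + 7.34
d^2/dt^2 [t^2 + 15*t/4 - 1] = 2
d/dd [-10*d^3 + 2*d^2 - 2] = 2*d*(2 - 15*d)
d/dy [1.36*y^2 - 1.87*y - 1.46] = 2.72*y - 1.87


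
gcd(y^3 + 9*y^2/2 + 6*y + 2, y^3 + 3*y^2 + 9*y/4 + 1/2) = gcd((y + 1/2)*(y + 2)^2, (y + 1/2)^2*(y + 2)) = y^2 + 5*y/2 + 1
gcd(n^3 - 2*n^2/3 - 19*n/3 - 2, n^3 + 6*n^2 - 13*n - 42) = n^2 - n - 6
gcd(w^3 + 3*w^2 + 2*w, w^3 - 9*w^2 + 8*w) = w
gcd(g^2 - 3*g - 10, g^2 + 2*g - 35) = g - 5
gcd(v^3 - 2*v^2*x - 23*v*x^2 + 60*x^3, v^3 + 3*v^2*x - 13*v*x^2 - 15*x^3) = -v^2 - 2*v*x + 15*x^2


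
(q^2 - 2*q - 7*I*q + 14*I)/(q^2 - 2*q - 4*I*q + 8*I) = (q - 7*I)/(q - 4*I)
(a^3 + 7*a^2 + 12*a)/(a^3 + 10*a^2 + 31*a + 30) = a*(a + 4)/(a^2 + 7*a + 10)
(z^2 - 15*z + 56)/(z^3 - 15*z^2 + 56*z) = 1/z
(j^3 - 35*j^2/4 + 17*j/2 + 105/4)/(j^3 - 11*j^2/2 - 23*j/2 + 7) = (4*j^2 - 7*j - 15)/(2*(2*j^2 + 3*j - 2))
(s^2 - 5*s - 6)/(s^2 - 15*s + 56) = (s^2 - 5*s - 6)/(s^2 - 15*s + 56)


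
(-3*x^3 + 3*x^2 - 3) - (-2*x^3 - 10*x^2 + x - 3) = -x^3 + 13*x^2 - x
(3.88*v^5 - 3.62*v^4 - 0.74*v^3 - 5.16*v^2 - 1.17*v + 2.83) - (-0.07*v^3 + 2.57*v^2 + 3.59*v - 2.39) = 3.88*v^5 - 3.62*v^4 - 0.67*v^3 - 7.73*v^2 - 4.76*v + 5.22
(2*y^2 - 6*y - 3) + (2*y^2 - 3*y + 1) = 4*y^2 - 9*y - 2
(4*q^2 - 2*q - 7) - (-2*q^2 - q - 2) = 6*q^2 - q - 5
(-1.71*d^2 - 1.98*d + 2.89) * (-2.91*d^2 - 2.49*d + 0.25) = 4.9761*d^4 + 10.0197*d^3 - 3.9072*d^2 - 7.6911*d + 0.7225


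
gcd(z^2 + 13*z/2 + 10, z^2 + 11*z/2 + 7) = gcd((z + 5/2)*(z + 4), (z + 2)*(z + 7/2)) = 1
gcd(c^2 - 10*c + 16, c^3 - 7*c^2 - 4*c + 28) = c - 2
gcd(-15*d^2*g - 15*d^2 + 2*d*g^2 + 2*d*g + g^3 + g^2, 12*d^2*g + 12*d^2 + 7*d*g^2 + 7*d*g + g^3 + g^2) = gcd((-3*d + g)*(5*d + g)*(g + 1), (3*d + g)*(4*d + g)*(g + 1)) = g + 1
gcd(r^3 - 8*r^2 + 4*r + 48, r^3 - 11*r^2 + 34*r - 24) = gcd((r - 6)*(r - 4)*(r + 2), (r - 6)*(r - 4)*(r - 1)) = r^2 - 10*r + 24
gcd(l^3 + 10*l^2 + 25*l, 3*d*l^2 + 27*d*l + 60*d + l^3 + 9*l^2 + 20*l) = l + 5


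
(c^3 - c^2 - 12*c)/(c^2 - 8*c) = (c^2 - c - 12)/(c - 8)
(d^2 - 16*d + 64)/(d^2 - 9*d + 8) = (d - 8)/(d - 1)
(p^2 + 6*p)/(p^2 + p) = (p + 6)/(p + 1)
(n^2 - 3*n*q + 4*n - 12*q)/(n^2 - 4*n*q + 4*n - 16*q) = (-n + 3*q)/(-n + 4*q)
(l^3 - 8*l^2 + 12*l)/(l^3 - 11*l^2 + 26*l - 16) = l*(l - 6)/(l^2 - 9*l + 8)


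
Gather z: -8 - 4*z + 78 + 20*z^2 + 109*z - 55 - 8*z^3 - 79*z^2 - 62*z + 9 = -8*z^3 - 59*z^2 + 43*z + 24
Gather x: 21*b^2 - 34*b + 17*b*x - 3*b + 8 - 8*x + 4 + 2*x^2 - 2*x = 21*b^2 - 37*b + 2*x^2 + x*(17*b - 10) + 12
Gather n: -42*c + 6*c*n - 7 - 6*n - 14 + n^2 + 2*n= -42*c + n^2 + n*(6*c - 4) - 21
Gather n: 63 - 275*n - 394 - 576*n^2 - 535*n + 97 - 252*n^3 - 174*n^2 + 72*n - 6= -252*n^3 - 750*n^2 - 738*n - 240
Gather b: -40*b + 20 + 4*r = -40*b + 4*r + 20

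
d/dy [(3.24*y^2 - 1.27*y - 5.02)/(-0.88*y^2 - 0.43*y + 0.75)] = (-2.5108*y^2 - 3.9752*y - 3.1111)/(0.7744*y^4 + 0.7568*y^3 - 1.1351*y^2 - 0.645*y + 0.5625)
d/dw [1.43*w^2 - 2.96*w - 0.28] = 2.86*w - 2.96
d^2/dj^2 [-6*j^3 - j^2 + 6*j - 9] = -36*j - 2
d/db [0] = 0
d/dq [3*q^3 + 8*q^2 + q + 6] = 9*q^2 + 16*q + 1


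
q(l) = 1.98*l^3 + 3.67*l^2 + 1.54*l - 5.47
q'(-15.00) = 1227.94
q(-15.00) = -5885.32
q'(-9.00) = 416.62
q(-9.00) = -1165.48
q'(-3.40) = 45.25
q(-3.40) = -46.10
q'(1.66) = 30.09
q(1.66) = 16.26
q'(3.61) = 105.45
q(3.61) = 141.07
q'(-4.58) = 92.52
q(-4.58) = -125.76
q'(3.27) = 89.06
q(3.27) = 108.04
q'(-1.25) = 1.65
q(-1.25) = -5.53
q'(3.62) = 105.95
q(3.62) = 142.13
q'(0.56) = 7.51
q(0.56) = -3.11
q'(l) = 5.94*l^2 + 7.34*l + 1.54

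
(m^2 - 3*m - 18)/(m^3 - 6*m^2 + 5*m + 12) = (m^2 - 3*m - 18)/(m^3 - 6*m^2 + 5*m + 12)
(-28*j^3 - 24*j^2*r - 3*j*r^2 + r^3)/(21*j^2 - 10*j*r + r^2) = (4*j^2 + 4*j*r + r^2)/(-3*j + r)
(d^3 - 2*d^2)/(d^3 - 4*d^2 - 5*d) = d*(2 - d)/(-d^2 + 4*d + 5)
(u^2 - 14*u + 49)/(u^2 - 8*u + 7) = (u - 7)/(u - 1)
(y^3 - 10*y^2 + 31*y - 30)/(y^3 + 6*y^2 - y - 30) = (y^2 - 8*y + 15)/(y^2 + 8*y + 15)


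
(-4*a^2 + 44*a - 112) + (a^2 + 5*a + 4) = -3*a^2 + 49*a - 108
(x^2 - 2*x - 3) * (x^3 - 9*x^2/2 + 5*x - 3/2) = x^5 - 13*x^4/2 + 11*x^3 + 2*x^2 - 12*x + 9/2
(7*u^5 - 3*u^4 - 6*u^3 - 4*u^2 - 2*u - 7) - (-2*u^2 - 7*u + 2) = 7*u^5 - 3*u^4 - 6*u^3 - 2*u^2 + 5*u - 9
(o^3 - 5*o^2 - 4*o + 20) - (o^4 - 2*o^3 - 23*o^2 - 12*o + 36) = -o^4 + 3*o^3 + 18*o^2 + 8*o - 16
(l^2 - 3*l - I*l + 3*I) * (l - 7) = l^3 - 10*l^2 - I*l^2 + 21*l + 10*I*l - 21*I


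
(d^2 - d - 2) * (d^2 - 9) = d^4 - d^3 - 11*d^2 + 9*d + 18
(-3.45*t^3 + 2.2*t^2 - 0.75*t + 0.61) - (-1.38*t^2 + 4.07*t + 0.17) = -3.45*t^3 + 3.58*t^2 - 4.82*t + 0.44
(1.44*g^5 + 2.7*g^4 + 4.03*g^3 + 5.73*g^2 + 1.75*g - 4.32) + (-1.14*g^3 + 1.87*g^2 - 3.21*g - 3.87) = 1.44*g^5 + 2.7*g^4 + 2.89*g^3 + 7.6*g^2 - 1.46*g - 8.19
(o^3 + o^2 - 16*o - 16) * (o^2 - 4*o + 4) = o^5 - 3*o^4 - 16*o^3 + 52*o^2 - 64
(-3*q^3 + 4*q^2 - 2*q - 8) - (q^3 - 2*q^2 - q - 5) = -4*q^3 + 6*q^2 - q - 3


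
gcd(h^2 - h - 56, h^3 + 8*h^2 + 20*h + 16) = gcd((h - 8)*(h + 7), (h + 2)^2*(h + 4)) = 1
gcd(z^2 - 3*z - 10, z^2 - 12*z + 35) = z - 5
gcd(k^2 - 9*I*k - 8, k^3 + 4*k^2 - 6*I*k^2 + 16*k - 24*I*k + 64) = k - 8*I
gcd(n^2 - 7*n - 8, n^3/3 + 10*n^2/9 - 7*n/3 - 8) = 1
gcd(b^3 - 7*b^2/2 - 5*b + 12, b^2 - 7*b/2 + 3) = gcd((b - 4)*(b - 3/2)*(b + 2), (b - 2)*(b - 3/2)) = b - 3/2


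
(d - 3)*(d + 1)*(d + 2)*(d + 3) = d^4 + 3*d^3 - 7*d^2 - 27*d - 18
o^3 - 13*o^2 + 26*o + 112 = (o - 8)*(o - 7)*(o + 2)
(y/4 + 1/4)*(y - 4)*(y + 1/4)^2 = y^4/4 - 5*y^3/8 - 87*y^2/64 - 35*y/64 - 1/16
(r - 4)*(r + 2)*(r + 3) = r^3 + r^2 - 14*r - 24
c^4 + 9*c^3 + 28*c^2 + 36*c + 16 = (c + 1)*(c + 2)^2*(c + 4)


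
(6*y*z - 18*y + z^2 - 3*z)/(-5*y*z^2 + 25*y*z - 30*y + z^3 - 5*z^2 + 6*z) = (-6*y - z)/(5*y*z - 10*y - z^2 + 2*z)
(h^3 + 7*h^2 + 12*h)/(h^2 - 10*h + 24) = h*(h^2 + 7*h + 12)/(h^2 - 10*h + 24)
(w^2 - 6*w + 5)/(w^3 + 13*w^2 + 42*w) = (w^2 - 6*w + 5)/(w*(w^2 + 13*w + 42))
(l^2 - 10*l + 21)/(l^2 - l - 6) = (l - 7)/(l + 2)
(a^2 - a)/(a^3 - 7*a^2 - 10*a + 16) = a/(a^2 - 6*a - 16)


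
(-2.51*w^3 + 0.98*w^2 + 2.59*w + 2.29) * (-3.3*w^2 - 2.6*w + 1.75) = 8.283*w^5 + 3.292*w^4 - 15.4875*w^3 - 12.576*w^2 - 1.4215*w + 4.0075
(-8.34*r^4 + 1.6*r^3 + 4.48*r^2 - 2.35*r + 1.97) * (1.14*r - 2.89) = -9.5076*r^5 + 25.9266*r^4 + 0.483199999999999*r^3 - 15.6262*r^2 + 9.0373*r - 5.6933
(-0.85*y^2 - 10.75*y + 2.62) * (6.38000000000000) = -5.423*y^2 - 68.585*y + 16.7156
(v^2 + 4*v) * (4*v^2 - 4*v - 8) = 4*v^4 + 12*v^3 - 24*v^2 - 32*v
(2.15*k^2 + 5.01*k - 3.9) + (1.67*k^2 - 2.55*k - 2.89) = 3.82*k^2 + 2.46*k - 6.79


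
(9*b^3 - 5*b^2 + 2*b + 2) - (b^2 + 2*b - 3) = 9*b^3 - 6*b^2 + 5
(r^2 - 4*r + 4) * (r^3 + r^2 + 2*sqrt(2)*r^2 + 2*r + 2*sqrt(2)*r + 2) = r^5 - 3*r^4 + 2*sqrt(2)*r^4 - 6*sqrt(2)*r^3 + 2*r^3 - 2*r^2 + 8*sqrt(2)*r + 8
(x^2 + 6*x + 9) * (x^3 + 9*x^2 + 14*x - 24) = x^5 + 15*x^4 + 77*x^3 + 141*x^2 - 18*x - 216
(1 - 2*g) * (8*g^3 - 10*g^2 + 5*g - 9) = -16*g^4 + 28*g^3 - 20*g^2 + 23*g - 9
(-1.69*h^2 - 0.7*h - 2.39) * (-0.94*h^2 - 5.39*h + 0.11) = 1.5886*h^4 + 9.7671*h^3 + 5.8337*h^2 + 12.8051*h - 0.2629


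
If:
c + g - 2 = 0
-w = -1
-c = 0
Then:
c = 0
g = 2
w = 1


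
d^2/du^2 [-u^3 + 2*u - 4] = -6*u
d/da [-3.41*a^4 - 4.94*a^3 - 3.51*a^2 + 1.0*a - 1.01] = -13.64*a^3 - 14.82*a^2 - 7.02*a + 1.0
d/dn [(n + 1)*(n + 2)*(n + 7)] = 3*n^2 + 20*n + 23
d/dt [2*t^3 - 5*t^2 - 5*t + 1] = 6*t^2 - 10*t - 5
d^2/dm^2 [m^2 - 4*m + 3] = 2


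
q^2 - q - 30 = (q - 6)*(q + 5)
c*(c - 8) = c^2 - 8*c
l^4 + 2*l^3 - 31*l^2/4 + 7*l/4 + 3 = (l - 3/2)*(l - 1)*(l + 1/2)*(l + 4)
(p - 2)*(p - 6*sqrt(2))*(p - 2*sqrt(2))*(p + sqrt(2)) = p^4 - 7*sqrt(2)*p^3 - 2*p^3 + 8*p^2 + 14*sqrt(2)*p^2 - 16*p + 24*sqrt(2)*p - 48*sqrt(2)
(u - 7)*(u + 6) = u^2 - u - 42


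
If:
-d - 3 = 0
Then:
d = -3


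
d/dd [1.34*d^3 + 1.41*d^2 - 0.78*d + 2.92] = 4.02*d^2 + 2.82*d - 0.78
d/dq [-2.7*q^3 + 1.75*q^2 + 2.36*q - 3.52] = -8.1*q^2 + 3.5*q + 2.36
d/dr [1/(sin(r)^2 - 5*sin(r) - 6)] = (5 - 2*sin(r))*cos(r)/((sin(r) - 6)^2*(sin(r) + 1)^2)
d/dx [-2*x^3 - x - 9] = -6*x^2 - 1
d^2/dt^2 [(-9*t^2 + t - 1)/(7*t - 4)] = -330/(343*t^3 - 588*t^2 + 336*t - 64)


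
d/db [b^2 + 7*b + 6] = 2*b + 7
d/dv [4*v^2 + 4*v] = 8*v + 4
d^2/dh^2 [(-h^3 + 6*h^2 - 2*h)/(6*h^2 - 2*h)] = -1/(27*h^3 - 27*h^2 + 9*h - 1)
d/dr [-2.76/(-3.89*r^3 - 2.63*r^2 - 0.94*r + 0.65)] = (-32.2092*r^2 - 14.5176*r - 2.5944)/(3.89*r^3 + 2.63*r^2 + 0.94*r - 0.65)^2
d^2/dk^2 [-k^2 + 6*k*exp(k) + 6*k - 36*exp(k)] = 6*k*exp(k) - 24*exp(k) - 2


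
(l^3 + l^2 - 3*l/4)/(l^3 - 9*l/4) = (2*l - 1)/(2*l - 3)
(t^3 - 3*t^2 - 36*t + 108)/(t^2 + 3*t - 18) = t - 6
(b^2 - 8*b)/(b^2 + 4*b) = (b - 8)/(b + 4)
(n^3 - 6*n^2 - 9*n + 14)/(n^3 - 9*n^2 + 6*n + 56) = (n - 1)/(n - 4)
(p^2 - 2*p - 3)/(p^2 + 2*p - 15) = (p + 1)/(p + 5)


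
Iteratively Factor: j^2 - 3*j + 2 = (j - 2)*(j - 1)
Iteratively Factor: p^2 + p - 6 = (p - 2)*(p + 3)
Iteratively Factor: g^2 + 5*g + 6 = (g + 2)*(g + 3)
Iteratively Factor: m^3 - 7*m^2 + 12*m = (m - 3)*(m^2 - 4*m) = m*(m - 3)*(m - 4)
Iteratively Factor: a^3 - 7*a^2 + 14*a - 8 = (a - 4)*(a^2 - 3*a + 2) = (a - 4)*(a - 1)*(a - 2)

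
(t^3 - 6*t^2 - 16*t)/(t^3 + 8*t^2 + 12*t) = (t - 8)/(t + 6)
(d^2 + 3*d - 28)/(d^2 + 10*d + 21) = (d - 4)/(d + 3)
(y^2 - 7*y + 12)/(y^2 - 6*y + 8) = (y - 3)/(y - 2)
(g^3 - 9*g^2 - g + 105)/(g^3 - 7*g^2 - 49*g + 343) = (g^2 - 2*g - 15)/(g^2 - 49)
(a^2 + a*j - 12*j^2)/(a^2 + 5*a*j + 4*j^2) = (a - 3*j)/(a + j)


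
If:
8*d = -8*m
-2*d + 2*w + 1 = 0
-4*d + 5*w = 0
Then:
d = 5/2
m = -5/2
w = 2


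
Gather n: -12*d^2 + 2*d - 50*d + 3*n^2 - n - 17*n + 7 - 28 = -12*d^2 - 48*d + 3*n^2 - 18*n - 21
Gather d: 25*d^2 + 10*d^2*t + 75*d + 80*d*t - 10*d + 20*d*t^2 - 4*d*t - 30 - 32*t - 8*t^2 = d^2*(10*t + 25) + d*(20*t^2 + 76*t + 65) - 8*t^2 - 32*t - 30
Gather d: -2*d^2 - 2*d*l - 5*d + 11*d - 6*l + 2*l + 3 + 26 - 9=-2*d^2 + d*(6 - 2*l) - 4*l + 20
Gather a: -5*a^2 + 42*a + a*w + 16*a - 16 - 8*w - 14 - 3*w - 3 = -5*a^2 + a*(w + 58) - 11*w - 33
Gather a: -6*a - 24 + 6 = -6*a - 18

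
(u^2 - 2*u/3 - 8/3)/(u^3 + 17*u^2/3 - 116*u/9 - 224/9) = 3*(u - 2)/(3*u^2 + 13*u - 56)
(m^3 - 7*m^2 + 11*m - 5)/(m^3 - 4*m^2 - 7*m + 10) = (m - 1)/(m + 2)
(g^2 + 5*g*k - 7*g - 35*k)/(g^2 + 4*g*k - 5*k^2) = (g - 7)/(g - k)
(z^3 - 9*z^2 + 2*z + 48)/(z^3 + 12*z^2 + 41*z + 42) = (z^2 - 11*z + 24)/(z^2 + 10*z + 21)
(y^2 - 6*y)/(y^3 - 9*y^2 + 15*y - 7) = y*(y - 6)/(y^3 - 9*y^2 + 15*y - 7)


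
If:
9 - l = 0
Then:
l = 9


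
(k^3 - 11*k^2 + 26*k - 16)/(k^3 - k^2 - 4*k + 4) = (k - 8)/(k + 2)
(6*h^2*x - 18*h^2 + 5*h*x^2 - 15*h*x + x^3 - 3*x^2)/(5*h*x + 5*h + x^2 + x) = (6*h^2*x - 18*h^2 + 5*h*x^2 - 15*h*x + x^3 - 3*x^2)/(5*h*x + 5*h + x^2 + x)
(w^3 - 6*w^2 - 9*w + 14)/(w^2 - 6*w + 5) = (w^2 - 5*w - 14)/(w - 5)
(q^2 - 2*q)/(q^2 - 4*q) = (q - 2)/(q - 4)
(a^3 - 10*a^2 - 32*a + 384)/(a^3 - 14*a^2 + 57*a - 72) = (a^2 - 2*a - 48)/(a^2 - 6*a + 9)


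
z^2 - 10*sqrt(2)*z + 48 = (z - 6*sqrt(2))*(z - 4*sqrt(2))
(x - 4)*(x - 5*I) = x^2 - 4*x - 5*I*x + 20*I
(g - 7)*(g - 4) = g^2 - 11*g + 28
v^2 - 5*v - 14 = (v - 7)*(v + 2)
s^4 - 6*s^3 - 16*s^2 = s^2*(s - 8)*(s + 2)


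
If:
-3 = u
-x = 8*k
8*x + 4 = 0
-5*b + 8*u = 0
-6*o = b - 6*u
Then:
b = -24/5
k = 1/16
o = -11/5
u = -3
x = -1/2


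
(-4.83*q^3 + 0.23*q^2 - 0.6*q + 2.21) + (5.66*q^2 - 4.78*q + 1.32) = -4.83*q^3 + 5.89*q^2 - 5.38*q + 3.53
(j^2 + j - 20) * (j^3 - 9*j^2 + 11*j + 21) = j^5 - 8*j^4 - 18*j^3 + 212*j^2 - 199*j - 420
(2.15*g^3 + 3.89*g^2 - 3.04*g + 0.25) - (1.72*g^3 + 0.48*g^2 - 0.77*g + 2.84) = 0.43*g^3 + 3.41*g^2 - 2.27*g - 2.59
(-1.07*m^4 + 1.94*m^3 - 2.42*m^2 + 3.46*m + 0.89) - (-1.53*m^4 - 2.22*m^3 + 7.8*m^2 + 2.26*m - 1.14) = 0.46*m^4 + 4.16*m^3 - 10.22*m^2 + 1.2*m + 2.03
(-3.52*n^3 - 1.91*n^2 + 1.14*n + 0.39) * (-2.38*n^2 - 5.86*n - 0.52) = 8.3776*n^5 + 25.173*n^4 + 10.3098*n^3 - 6.6154*n^2 - 2.8782*n - 0.2028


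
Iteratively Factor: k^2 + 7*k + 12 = (k + 3)*(k + 4)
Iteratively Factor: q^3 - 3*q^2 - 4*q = (q + 1)*(q^2 - 4*q) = q*(q + 1)*(q - 4)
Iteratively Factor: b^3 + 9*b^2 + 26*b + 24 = (b + 3)*(b^2 + 6*b + 8) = (b + 2)*(b + 3)*(b + 4)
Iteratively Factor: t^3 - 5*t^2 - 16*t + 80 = (t - 4)*(t^2 - t - 20) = (t - 5)*(t - 4)*(t + 4)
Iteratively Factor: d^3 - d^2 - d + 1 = (d - 1)*(d^2 - 1) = (d - 1)*(d + 1)*(d - 1)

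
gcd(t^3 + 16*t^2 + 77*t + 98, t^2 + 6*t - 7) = t + 7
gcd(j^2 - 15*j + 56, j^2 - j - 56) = j - 8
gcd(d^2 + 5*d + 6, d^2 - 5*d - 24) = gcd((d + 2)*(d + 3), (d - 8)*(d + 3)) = d + 3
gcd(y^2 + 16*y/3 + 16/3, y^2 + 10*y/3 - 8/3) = y + 4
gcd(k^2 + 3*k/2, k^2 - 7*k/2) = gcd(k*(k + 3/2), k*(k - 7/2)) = k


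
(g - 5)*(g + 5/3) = g^2 - 10*g/3 - 25/3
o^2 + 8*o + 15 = (o + 3)*(o + 5)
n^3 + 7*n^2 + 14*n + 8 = (n + 1)*(n + 2)*(n + 4)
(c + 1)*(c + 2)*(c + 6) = c^3 + 9*c^2 + 20*c + 12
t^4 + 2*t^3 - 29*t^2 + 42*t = t*(t - 3)*(t - 2)*(t + 7)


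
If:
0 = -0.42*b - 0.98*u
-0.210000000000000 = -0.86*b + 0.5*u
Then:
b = 0.20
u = -0.08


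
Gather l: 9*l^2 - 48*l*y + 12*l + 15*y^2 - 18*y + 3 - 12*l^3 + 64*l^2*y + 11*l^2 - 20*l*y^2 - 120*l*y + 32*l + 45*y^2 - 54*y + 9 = -12*l^3 + l^2*(64*y + 20) + l*(-20*y^2 - 168*y + 44) + 60*y^2 - 72*y + 12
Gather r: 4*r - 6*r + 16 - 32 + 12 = -2*r - 4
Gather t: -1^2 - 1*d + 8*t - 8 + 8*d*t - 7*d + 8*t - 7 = -8*d + t*(8*d + 16) - 16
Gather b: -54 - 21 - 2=-77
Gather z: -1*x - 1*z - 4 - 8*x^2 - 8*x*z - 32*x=-8*x^2 - 33*x + z*(-8*x - 1) - 4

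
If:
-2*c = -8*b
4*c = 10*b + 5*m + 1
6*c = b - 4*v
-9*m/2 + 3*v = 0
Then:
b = 6/151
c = 24/151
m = -23/151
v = -69/302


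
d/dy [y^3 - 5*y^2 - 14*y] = 3*y^2 - 10*y - 14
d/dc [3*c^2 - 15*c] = 6*c - 15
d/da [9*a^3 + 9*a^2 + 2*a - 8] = 27*a^2 + 18*a + 2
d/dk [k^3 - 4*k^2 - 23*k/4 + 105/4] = 3*k^2 - 8*k - 23/4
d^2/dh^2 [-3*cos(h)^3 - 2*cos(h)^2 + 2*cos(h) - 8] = cos(h)/4 + 4*cos(2*h) + 27*cos(3*h)/4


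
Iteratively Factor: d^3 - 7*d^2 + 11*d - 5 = (d - 1)*(d^2 - 6*d + 5) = (d - 1)^2*(d - 5)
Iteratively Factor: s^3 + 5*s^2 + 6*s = (s)*(s^2 + 5*s + 6) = s*(s + 3)*(s + 2)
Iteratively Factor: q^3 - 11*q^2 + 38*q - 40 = (q - 2)*(q^2 - 9*q + 20) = (q - 4)*(q - 2)*(q - 5)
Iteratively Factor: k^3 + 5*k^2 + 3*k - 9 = (k + 3)*(k^2 + 2*k - 3) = (k + 3)^2*(k - 1)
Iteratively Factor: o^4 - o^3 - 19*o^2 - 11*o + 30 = (o + 3)*(o^3 - 4*o^2 - 7*o + 10) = (o - 5)*(o + 3)*(o^2 + o - 2) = (o - 5)*(o - 1)*(o + 3)*(o + 2)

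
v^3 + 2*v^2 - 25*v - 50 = (v - 5)*(v + 2)*(v + 5)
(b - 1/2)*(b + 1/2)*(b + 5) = b^3 + 5*b^2 - b/4 - 5/4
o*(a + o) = a*o + o^2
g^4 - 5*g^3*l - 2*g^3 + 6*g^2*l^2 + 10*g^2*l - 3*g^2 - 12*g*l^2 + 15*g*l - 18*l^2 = (g - 3)*(g + 1)*(g - 3*l)*(g - 2*l)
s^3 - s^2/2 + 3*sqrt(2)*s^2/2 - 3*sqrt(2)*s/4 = s*(s - 1/2)*(s + 3*sqrt(2)/2)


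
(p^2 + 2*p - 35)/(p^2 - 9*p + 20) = (p + 7)/(p - 4)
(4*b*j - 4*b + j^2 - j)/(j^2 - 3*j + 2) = (4*b + j)/(j - 2)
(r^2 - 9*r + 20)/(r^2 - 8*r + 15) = (r - 4)/(r - 3)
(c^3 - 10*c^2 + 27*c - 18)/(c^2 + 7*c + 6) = (c^3 - 10*c^2 + 27*c - 18)/(c^2 + 7*c + 6)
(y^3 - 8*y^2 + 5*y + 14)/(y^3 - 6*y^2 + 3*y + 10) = (y - 7)/(y - 5)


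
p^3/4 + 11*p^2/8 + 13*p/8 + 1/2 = (p/4 + 1)*(p + 1/2)*(p + 1)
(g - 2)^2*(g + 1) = g^3 - 3*g^2 + 4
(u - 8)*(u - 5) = u^2 - 13*u + 40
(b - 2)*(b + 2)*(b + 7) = b^3 + 7*b^2 - 4*b - 28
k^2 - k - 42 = (k - 7)*(k + 6)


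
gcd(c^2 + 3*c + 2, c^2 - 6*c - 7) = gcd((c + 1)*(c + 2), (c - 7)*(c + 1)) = c + 1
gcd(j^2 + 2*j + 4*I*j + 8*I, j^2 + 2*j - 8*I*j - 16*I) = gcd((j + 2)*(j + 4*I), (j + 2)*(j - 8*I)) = j + 2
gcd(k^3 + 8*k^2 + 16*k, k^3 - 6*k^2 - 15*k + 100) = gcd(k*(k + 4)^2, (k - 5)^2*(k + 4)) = k + 4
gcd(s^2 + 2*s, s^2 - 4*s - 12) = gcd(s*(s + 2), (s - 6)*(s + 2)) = s + 2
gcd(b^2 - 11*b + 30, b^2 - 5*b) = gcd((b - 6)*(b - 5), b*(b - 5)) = b - 5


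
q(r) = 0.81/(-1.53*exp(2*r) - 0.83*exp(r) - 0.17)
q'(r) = 0.81*(3.06*exp(2*r) + 0.83*exp(r))/(-1.53*exp(2*r) - 0.83*exp(r) - 0.17)^2 = (2.4786*exp(r) + 0.6723)*exp(r)/(1.53*exp(2*r) + 0.83*exp(r) + 0.17)^2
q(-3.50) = -4.12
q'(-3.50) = 0.58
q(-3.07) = -3.82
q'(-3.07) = 0.81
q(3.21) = -0.00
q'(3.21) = 0.00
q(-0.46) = -0.62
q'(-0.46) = 0.83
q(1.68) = -0.02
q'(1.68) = 0.03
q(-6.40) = -4.73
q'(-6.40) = 0.04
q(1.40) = -0.03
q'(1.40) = 0.05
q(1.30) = -0.03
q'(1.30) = 0.06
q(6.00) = 0.00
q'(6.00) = 0.00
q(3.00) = 0.00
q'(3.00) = 0.00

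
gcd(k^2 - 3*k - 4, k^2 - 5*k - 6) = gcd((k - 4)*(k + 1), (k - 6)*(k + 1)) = k + 1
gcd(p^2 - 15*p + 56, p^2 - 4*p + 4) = 1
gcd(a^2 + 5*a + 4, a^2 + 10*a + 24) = a + 4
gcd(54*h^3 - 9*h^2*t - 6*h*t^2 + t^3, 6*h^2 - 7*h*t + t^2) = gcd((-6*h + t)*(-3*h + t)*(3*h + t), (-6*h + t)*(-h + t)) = -6*h + t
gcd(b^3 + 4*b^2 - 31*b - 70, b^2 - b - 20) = b - 5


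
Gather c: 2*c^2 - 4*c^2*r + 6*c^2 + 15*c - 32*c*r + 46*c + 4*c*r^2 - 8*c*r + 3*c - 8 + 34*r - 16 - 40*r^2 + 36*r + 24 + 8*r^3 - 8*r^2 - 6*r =c^2*(8 - 4*r) + c*(4*r^2 - 40*r + 64) + 8*r^3 - 48*r^2 + 64*r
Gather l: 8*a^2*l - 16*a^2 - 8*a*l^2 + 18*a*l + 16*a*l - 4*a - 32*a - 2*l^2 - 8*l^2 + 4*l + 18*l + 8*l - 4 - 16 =-16*a^2 - 36*a + l^2*(-8*a - 10) + l*(8*a^2 + 34*a + 30) - 20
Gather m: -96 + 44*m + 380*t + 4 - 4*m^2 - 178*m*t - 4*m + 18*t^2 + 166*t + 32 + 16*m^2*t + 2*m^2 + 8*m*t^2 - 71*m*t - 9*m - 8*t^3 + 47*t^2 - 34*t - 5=m^2*(16*t - 2) + m*(8*t^2 - 249*t + 31) - 8*t^3 + 65*t^2 + 512*t - 65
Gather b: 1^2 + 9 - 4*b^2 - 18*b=-4*b^2 - 18*b + 10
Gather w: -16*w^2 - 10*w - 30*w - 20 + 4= -16*w^2 - 40*w - 16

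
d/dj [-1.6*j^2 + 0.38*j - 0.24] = 0.38 - 3.2*j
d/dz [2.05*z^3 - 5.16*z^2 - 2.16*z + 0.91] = 6.15*z^2 - 10.32*z - 2.16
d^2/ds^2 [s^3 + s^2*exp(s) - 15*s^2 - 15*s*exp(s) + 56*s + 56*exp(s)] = s^2*exp(s) - 11*s*exp(s) + 6*s + 28*exp(s) - 30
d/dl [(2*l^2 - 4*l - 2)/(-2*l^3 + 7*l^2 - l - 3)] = 2*(2*l^4 - 8*l^3 + 7*l^2 + 8*l + 5)/(4*l^6 - 28*l^5 + 53*l^4 - 2*l^3 - 41*l^2 + 6*l + 9)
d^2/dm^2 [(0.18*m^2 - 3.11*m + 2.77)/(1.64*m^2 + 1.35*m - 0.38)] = (4.44089209850063e-16*m^4 - 17.526352*m^3 + 45.374208*m^2 + 25.167768*m + 10.410302)/(4.410944*m^6 + 10.89288*m^5 + 5.900556*m^4 - 2.587545*m^3 - 1.367202*m^2 + 0.58482*m - 0.054872)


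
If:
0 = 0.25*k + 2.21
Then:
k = -8.84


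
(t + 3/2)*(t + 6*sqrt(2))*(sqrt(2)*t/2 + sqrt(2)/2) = sqrt(2)*t^3/2 + 5*sqrt(2)*t^2/4 + 6*t^2 + 3*sqrt(2)*t/4 + 15*t + 9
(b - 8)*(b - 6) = b^2 - 14*b + 48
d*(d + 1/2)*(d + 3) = d^3 + 7*d^2/2 + 3*d/2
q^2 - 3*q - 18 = (q - 6)*(q + 3)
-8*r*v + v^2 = v*(-8*r + v)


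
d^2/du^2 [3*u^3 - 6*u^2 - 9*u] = 18*u - 12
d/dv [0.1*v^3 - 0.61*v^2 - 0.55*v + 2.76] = 0.3*v^2 - 1.22*v - 0.55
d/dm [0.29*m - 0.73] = 0.290000000000000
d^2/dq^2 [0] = 0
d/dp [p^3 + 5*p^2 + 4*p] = 3*p^2 + 10*p + 4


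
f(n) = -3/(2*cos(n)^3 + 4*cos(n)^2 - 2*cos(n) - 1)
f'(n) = -3*(6*sin(n)*cos(n)^2 + 8*sin(n)*cos(n) - 2*sin(n))/(2*cos(n)^3 + 4*cos(n)^2 - 2*cos(n) - 1)^2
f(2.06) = -4.87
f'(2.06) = 30.99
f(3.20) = -1.00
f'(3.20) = -0.08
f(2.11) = -3.70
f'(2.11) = 17.73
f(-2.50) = -1.40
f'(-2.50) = -1.78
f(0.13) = -1.03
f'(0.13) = -0.55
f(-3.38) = -1.04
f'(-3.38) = 0.35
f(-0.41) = -1.45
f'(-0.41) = 2.89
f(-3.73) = -1.32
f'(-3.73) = 1.44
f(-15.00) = -1.54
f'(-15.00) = -2.37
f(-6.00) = -1.18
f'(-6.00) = -1.46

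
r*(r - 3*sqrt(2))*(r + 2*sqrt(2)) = r^3 - sqrt(2)*r^2 - 12*r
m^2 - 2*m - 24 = (m - 6)*(m + 4)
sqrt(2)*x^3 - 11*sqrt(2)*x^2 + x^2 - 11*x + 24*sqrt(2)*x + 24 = (x - 8)*(x - 3)*(sqrt(2)*x + 1)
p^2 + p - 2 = (p - 1)*(p + 2)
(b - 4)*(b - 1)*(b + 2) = b^3 - 3*b^2 - 6*b + 8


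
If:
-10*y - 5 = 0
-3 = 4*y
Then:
No Solution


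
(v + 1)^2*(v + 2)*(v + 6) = v^4 + 10*v^3 + 29*v^2 + 32*v + 12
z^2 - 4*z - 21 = (z - 7)*(z + 3)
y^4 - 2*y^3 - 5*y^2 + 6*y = y*(y - 3)*(y - 1)*(y + 2)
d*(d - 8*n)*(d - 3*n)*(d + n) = d^4 - 10*d^3*n + 13*d^2*n^2 + 24*d*n^3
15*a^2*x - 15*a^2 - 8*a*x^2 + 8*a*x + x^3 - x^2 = (-5*a + x)*(-3*a + x)*(x - 1)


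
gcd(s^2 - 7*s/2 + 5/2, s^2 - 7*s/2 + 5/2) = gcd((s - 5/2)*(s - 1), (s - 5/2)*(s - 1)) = s^2 - 7*s/2 + 5/2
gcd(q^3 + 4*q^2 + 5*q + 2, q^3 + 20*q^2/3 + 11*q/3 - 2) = q + 1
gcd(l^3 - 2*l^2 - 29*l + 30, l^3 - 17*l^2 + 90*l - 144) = l - 6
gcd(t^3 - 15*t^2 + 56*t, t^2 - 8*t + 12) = 1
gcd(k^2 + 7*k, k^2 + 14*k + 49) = k + 7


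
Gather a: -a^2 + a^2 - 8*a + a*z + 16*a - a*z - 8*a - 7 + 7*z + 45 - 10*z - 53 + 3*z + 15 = 0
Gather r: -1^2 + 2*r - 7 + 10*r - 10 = 12*r - 18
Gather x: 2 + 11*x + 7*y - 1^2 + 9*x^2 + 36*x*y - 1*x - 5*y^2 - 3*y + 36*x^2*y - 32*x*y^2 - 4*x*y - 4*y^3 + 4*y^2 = x^2*(36*y + 9) + x*(-32*y^2 + 32*y + 10) - 4*y^3 - y^2 + 4*y + 1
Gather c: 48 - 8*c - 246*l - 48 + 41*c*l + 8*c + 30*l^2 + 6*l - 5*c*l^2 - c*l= c*(-5*l^2 + 40*l) + 30*l^2 - 240*l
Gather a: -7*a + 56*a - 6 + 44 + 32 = 49*a + 70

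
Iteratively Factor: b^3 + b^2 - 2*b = (b - 1)*(b^2 + 2*b) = (b - 1)*(b + 2)*(b)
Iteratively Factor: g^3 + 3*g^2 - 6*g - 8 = (g + 4)*(g^2 - g - 2) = (g + 1)*(g + 4)*(g - 2)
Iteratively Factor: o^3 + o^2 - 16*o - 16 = (o + 4)*(o^2 - 3*o - 4) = (o - 4)*(o + 4)*(o + 1)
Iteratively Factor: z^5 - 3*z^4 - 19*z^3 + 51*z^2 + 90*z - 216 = (z + 3)*(z^4 - 6*z^3 - z^2 + 54*z - 72) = (z - 2)*(z + 3)*(z^3 - 4*z^2 - 9*z + 36) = (z - 4)*(z - 2)*(z + 3)*(z^2 - 9) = (z - 4)*(z - 2)*(z + 3)^2*(z - 3)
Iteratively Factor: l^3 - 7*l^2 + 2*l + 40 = (l + 2)*(l^2 - 9*l + 20) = (l - 4)*(l + 2)*(l - 5)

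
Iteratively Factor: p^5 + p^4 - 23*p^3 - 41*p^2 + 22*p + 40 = (p - 1)*(p^4 + 2*p^3 - 21*p^2 - 62*p - 40) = (p - 1)*(p + 4)*(p^3 - 2*p^2 - 13*p - 10) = (p - 1)*(p + 1)*(p + 4)*(p^2 - 3*p - 10) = (p - 5)*(p - 1)*(p + 1)*(p + 4)*(p + 2)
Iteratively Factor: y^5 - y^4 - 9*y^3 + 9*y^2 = (y)*(y^4 - y^3 - 9*y^2 + 9*y) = y*(y - 3)*(y^3 + 2*y^2 - 3*y) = y*(y - 3)*(y + 3)*(y^2 - y) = y*(y - 3)*(y - 1)*(y + 3)*(y)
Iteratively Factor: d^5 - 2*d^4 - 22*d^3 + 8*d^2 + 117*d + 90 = (d + 1)*(d^4 - 3*d^3 - 19*d^2 + 27*d + 90) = (d + 1)*(d + 3)*(d^3 - 6*d^2 - d + 30) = (d - 5)*(d + 1)*(d + 3)*(d^2 - d - 6) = (d - 5)*(d + 1)*(d + 2)*(d + 3)*(d - 3)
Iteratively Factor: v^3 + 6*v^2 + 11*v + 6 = (v + 3)*(v^2 + 3*v + 2) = (v + 2)*(v + 3)*(v + 1)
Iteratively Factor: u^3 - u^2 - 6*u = (u)*(u^2 - u - 6) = u*(u - 3)*(u + 2)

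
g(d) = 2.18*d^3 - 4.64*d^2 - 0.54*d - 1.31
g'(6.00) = 179.22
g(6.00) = 299.29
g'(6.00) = 179.22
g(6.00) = 299.29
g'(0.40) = -3.21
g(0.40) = -2.13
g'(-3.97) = 139.38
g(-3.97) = -208.70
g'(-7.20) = 405.31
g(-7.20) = -1051.64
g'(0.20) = -2.13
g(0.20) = -1.59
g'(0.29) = -2.68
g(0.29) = -1.80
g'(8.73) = 416.88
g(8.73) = 1090.79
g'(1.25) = -1.92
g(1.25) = -4.98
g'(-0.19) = 1.46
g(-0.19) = -1.39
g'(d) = 6.54*d^2 - 9.28*d - 0.54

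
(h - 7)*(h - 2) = h^2 - 9*h + 14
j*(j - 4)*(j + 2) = j^3 - 2*j^2 - 8*j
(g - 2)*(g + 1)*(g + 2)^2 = g^4 + 3*g^3 - 2*g^2 - 12*g - 8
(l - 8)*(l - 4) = l^2 - 12*l + 32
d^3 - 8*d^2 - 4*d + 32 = (d - 8)*(d - 2)*(d + 2)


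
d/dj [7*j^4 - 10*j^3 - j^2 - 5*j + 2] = 28*j^3 - 30*j^2 - 2*j - 5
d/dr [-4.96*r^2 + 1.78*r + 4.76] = 1.78 - 9.92*r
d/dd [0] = 0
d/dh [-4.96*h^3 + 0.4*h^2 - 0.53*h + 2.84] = -14.88*h^2 + 0.8*h - 0.53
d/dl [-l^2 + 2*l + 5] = 2 - 2*l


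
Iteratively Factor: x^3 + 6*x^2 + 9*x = (x)*(x^2 + 6*x + 9) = x*(x + 3)*(x + 3)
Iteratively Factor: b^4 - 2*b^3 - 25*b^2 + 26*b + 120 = (b + 4)*(b^3 - 6*b^2 - b + 30) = (b - 5)*(b + 4)*(b^2 - b - 6) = (b - 5)*(b + 2)*(b + 4)*(b - 3)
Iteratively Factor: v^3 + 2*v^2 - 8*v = (v)*(v^2 + 2*v - 8) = v*(v + 4)*(v - 2)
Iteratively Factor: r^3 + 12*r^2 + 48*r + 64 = (r + 4)*(r^2 + 8*r + 16) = (r + 4)^2*(r + 4)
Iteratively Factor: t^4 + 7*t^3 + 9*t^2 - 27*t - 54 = (t + 3)*(t^3 + 4*t^2 - 3*t - 18) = (t - 2)*(t + 3)*(t^2 + 6*t + 9) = (t - 2)*(t + 3)^2*(t + 3)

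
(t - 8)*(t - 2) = t^2 - 10*t + 16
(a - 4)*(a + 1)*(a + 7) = a^3 + 4*a^2 - 25*a - 28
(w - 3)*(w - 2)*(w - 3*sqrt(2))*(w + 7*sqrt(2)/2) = w^4 - 5*w^3 + sqrt(2)*w^3/2 - 15*w^2 - 5*sqrt(2)*w^2/2 + 3*sqrt(2)*w + 105*w - 126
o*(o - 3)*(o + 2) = o^3 - o^2 - 6*o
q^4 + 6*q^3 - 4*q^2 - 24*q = q*(q - 2)*(q + 2)*(q + 6)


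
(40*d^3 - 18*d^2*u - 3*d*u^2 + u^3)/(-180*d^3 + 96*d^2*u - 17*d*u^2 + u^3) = (-8*d^2 + 2*d*u + u^2)/(36*d^2 - 12*d*u + u^2)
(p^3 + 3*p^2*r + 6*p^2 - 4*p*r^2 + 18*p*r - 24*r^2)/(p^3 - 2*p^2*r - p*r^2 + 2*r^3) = (p^2 + 4*p*r + 6*p + 24*r)/(p^2 - p*r - 2*r^2)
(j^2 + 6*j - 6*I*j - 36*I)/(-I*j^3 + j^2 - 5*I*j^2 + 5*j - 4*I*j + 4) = (I*j^2 + 6*j*(1 + I) + 36)/(j^3 + j^2*(5 + I) + j*(4 + 5*I) + 4*I)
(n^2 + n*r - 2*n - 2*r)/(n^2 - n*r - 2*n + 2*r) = (-n - r)/(-n + r)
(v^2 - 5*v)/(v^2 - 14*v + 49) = v*(v - 5)/(v^2 - 14*v + 49)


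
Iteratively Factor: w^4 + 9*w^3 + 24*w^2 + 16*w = (w + 4)*(w^3 + 5*w^2 + 4*w) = w*(w + 4)*(w^2 + 5*w + 4) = w*(w + 1)*(w + 4)*(w + 4)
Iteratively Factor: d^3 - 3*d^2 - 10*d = (d)*(d^2 - 3*d - 10) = d*(d + 2)*(d - 5)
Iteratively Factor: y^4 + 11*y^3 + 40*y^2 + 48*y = (y + 4)*(y^3 + 7*y^2 + 12*y) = (y + 3)*(y + 4)*(y^2 + 4*y) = y*(y + 3)*(y + 4)*(y + 4)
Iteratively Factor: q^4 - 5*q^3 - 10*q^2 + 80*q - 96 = (q - 2)*(q^3 - 3*q^2 - 16*q + 48) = (q - 3)*(q - 2)*(q^2 - 16) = (q - 4)*(q - 3)*(q - 2)*(q + 4)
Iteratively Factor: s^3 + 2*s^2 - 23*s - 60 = (s + 4)*(s^2 - 2*s - 15) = (s + 3)*(s + 4)*(s - 5)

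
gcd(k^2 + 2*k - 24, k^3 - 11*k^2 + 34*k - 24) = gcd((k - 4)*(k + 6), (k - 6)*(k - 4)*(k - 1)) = k - 4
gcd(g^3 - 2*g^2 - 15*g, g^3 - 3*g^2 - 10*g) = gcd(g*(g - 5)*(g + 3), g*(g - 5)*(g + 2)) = g^2 - 5*g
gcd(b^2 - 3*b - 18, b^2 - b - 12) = b + 3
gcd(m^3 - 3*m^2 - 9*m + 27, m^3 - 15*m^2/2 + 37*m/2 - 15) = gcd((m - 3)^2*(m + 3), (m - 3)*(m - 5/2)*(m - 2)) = m - 3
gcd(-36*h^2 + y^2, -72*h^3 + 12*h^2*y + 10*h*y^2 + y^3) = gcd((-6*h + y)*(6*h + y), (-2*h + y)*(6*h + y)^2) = 6*h + y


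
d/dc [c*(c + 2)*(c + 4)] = 3*c^2 + 12*c + 8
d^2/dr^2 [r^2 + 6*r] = 2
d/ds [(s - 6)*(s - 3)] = 2*s - 9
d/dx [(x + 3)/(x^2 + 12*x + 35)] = (x^2 + 12*x - 2*(x + 3)*(x + 6) + 35)/(x^2 + 12*x + 35)^2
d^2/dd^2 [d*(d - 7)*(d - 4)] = 6*d - 22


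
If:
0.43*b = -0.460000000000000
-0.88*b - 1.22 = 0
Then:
No Solution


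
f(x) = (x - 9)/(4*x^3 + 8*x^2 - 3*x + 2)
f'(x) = (x - 9)*(-12*x^2 - 16*x + 3)/(4*x^3 + 8*x^2 - 3*x + 2)^2 + 1/(4*x^3 + 8*x^2 - 3*x + 2) = (4*x^3 + 8*x^2 - 3*x - (x - 9)*(12*x^2 + 16*x - 3) + 2)/(4*x^3 + 8*x^2 - 3*x + 2)^2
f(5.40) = -0.00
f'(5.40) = 0.00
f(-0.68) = -1.49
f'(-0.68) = -1.77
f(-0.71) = -1.44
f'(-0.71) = -1.63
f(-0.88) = -1.22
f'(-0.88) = -1.05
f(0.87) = -1.01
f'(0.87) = 2.62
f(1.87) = -0.14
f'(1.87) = 0.21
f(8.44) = -0.00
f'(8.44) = 0.00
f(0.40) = -3.68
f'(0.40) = 8.81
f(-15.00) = 0.00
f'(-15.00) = 0.00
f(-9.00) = 0.01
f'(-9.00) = 0.00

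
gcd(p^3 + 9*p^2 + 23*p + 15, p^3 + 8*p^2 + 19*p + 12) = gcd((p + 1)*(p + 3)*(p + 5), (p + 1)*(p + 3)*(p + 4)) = p^2 + 4*p + 3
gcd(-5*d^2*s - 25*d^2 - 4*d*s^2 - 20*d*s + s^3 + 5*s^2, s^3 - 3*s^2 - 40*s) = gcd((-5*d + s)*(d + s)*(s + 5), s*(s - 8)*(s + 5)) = s + 5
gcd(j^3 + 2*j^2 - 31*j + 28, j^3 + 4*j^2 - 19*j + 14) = j^2 + 6*j - 7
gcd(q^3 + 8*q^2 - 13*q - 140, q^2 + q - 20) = q^2 + q - 20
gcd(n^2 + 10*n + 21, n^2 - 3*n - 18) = n + 3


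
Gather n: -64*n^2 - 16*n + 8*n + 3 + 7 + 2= -64*n^2 - 8*n + 12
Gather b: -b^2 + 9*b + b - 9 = -b^2 + 10*b - 9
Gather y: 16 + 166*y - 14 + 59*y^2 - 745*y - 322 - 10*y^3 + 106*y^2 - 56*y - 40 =-10*y^3 + 165*y^2 - 635*y - 360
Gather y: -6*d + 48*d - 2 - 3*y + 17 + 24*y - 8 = 42*d + 21*y + 7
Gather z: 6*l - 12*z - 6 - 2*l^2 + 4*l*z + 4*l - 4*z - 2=-2*l^2 + 10*l + z*(4*l - 16) - 8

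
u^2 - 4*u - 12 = (u - 6)*(u + 2)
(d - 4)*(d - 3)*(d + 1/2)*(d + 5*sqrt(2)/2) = d^4 - 13*d^3/2 + 5*sqrt(2)*d^3/2 - 65*sqrt(2)*d^2/4 + 17*d^2/2 + 6*d + 85*sqrt(2)*d/4 + 15*sqrt(2)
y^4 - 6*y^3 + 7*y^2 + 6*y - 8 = (y - 4)*(y - 2)*(y - 1)*(y + 1)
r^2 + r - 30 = (r - 5)*(r + 6)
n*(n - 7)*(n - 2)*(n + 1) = n^4 - 8*n^3 + 5*n^2 + 14*n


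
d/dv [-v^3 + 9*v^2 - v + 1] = -3*v^2 + 18*v - 1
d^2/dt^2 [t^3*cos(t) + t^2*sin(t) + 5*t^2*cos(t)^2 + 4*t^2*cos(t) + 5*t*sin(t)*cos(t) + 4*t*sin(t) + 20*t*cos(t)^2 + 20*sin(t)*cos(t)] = -t^3*cos(t) - 7*t^2*sin(t) - 4*t^2*cos(t) - 10*t^2*cos(2*t) - 20*t*sin(t) - 30*t*sin(2*t) + 10*t*cos(t) - 40*t*cos(2*t) + 2*sin(t) - 80*sin(2*t) + 16*cos(t) + 15*cos(2*t) + 5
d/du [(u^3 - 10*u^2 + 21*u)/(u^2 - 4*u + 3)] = (u^2 - 2*u + 7)/(u^2 - 2*u + 1)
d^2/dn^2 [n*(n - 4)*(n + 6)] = 6*n + 4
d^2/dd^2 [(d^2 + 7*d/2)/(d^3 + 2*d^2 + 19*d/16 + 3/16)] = 16*(512*d^6 + 5376*d^5 + 8928*d^4 + 3152*d^3 - 2592*d^2 - 2016*d - 381)/(4096*d^9 + 24576*d^8 + 63744*d^7 + 93440*d^6 + 84912*d^5 + 49344*d^4 + 18235*d^3 + 4113*d^2 + 513*d + 27)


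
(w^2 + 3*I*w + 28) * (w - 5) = w^3 - 5*w^2 + 3*I*w^2 + 28*w - 15*I*w - 140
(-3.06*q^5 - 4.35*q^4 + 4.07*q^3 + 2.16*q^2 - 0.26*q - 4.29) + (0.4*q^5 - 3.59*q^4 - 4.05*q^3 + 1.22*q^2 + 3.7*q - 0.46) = -2.66*q^5 - 7.94*q^4 + 0.0200000000000005*q^3 + 3.38*q^2 + 3.44*q - 4.75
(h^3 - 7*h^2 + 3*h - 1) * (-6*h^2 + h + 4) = -6*h^5 + 43*h^4 - 21*h^3 - 19*h^2 + 11*h - 4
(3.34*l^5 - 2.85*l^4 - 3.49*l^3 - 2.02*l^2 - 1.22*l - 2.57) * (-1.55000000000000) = -5.177*l^5 + 4.4175*l^4 + 5.4095*l^3 + 3.131*l^2 + 1.891*l + 3.9835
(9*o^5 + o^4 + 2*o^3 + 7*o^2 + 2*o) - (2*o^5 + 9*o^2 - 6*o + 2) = 7*o^5 + o^4 + 2*o^3 - 2*o^2 + 8*o - 2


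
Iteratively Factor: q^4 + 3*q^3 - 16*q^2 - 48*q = (q - 4)*(q^3 + 7*q^2 + 12*q) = q*(q - 4)*(q^2 + 7*q + 12) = q*(q - 4)*(q + 4)*(q + 3)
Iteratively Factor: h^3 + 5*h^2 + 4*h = (h + 4)*(h^2 + h) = h*(h + 4)*(h + 1)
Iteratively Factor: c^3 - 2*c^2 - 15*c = (c + 3)*(c^2 - 5*c) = (c - 5)*(c + 3)*(c)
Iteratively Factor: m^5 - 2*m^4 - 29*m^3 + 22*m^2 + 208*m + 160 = (m + 4)*(m^4 - 6*m^3 - 5*m^2 + 42*m + 40) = (m + 1)*(m + 4)*(m^3 - 7*m^2 + 2*m + 40) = (m - 4)*(m + 1)*(m + 4)*(m^2 - 3*m - 10) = (m - 4)*(m + 1)*(m + 2)*(m + 4)*(m - 5)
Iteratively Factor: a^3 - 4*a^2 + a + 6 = (a + 1)*(a^2 - 5*a + 6) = (a - 2)*(a + 1)*(a - 3)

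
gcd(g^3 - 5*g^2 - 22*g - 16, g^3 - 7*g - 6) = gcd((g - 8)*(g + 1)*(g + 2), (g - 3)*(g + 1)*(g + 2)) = g^2 + 3*g + 2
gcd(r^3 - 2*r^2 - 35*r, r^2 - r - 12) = 1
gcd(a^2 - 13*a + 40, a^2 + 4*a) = 1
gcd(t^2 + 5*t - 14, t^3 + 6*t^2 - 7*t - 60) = 1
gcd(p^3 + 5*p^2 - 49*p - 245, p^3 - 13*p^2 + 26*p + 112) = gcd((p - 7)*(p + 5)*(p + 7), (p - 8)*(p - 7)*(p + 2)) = p - 7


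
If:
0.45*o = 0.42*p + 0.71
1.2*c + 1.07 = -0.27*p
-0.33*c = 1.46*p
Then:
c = -0.94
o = 1.78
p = 0.21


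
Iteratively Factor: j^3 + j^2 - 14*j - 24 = (j - 4)*(j^2 + 5*j + 6) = (j - 4)*(j + 2)*(j + 3)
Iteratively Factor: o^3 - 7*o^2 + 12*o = (o)*(o^2 - 7*o + 12) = o*(o - 3)*(o - 4)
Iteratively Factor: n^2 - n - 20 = (n - 5)*(n + 4)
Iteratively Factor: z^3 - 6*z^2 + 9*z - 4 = (z - 1)*(z^2 - 5*z + 4) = (z - 4)*(z - 1)*(z - 1)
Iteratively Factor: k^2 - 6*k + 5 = (k - 5)*(k - 1)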